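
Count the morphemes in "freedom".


Word: "freedom"
Morphemes: free / -dom
Each morpheme carries meaning
= 2 morphemes


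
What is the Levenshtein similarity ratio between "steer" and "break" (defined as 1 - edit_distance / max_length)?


Word 1: "steer" (length 5)
Word 2: "break" (length 5)
One optimal edit sequence:
  1. substitute 's' -> 'b'  (+1)
  2. substitute 't' -> 'r'  (+1)
  3. keep 'e'
  4. substitute 'e' -> 'a'  (+1)
  5. substitute 'r' -> 'k'  (+1)
Edit distance = 4
Max length = max(5, 5) = 5
Similarity = 1 - 4/5
= 0.2000


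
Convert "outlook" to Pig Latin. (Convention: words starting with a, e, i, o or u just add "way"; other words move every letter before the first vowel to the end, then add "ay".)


Word: "outlook"
Starts with vowel → add 'way'
Pig Latin = "outlookway"


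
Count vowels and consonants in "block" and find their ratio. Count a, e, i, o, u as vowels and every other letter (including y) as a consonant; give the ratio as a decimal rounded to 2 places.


Word: "block"
Vowels (a,e,i,o,u): 1
Consonants: 4
Ratio = 1/4
= 0.25


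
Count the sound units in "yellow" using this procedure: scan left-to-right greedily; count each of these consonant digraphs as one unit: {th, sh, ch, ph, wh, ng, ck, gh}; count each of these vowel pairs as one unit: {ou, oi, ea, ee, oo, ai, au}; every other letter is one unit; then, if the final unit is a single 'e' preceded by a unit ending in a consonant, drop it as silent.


Word: "yellow" (6 letters)
Left-to-right scan:
  [1] 'y' (letter)
  [2] 'e' (letter)
  [3] 'l' (letter)
  [4] 'l' (letter)
  [5] 'o' (letter)
  [6] 'w' (letter)
Units from scan: 6
Sound units = 6 units


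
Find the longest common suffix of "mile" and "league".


Word 1: "mile"
Word 2: "league"
Comparing from end:
  Pos -1: 'e' == 'e'
  Pos -2: 'l' != 'u' (stop)
LCS = "e" (length 1)


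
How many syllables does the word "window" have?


Word: "window"
Syllable breakdown: win / dow
Counting: 2 parts
= 2 syllables


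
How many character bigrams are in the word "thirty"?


Word: "thirty" (length 6)
Number of 2-grams = length - 2 + 1 = 6 - 2 + 1
= 5


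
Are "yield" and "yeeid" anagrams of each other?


Word 1: "yield" → sorted: deily
Word 2: "yeeid" → sorted: deeiy
Same letters? deily != deeiy
Anagram = No


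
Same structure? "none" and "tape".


Pattern of "none": [0, 1, 0, 2]
Pattern of "tape": [0, 1, 2, 3]
Patterns do not match
Same pattern = No


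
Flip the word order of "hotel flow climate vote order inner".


Original: "hotel flow climate vote order inner"
Words (1..n): hotel | flow | climate | vote | order | inner
Reversed (n..1): inner | order | vote | climate | flow | hotel
Result = "inner order vote climate flow hotel"


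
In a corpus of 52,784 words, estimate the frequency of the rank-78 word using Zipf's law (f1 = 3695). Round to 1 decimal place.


Zipf's law: f(r) = f(1) / r
f(1) = 3695
f(78) = 3695 / 78
= 47.4 occurrences


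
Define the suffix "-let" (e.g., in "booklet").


Suffix: -let
Example: booklet (book + -let)
Meaning = small


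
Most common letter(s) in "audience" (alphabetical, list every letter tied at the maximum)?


Word: "audience"
Letter counts:
  'a': 1
  'c': 1
  'd': 1
  'e': 2
  'i': 1
  'n': 1
  'u': 1
Maximum count = 2
Most frequent = 'e' (2 times each)


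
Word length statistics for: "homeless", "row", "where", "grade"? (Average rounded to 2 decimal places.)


Lengths: "homeless"=8, "row"=3, "where"=5, "grade"=5
Sum = 21, Count = 4
Average = 21/4 = 5.25
= avg=5.25, min=3, max=8


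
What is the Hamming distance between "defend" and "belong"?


Comparing character by character (same length = 6):
  Pos 0: 'd' vs 'b' !=
  Pos 1: 'e' vs 'e' =
  Pos 2: 'f' vs 'l' !=
  Pos 3: 'e' vs 'o' !=
  Pos 4: 'n' vs 'n' =
  Pos 5: 'd' vs 'g' !=
Hamming distance = 4


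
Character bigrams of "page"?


Word: "page" (length 4)
Number of bigrams = 4 - 2 + 1 = 3
  Position 0: "pa"
  Position 1: "ag"
  Position 2: "ge"
Bigrams = "pa", "ag", "ge"


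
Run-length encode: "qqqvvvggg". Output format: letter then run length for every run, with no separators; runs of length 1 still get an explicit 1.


String: "qqqvvvggg"
Scanning for consecutive runs:
  'q' x 3
  'v' x 3
  'g' x 3
RLE = "q3v3g3"


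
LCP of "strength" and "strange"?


Word 1: "strength"
Word 2: "strange"
Comparing from start:
  Pos 0: 's' == 's'
  Pos 1: 't' == 't'
  Pos 2: 'r' == 'r'
  Pos 3: 'e' != 'a' (stop)
LCP = "str" (length 3)


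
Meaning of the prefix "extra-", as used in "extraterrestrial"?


Prefix: extra-
As in: extraterrestrial -> extra- + terrestrial
Meaning = beyond


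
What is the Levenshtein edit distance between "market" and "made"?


Word 1: "market" (length 6)
Word 2: "made" (length 4)
One optimal edit sequence (insert/delete/substitute each cost 1):
  1. keep 'm'
  2. keep 'a'
  3. delete 'r'  (+1)
  4. substitute 'k' -> 'd'  (+1)
  5. keep 'e'
  6. delete 't'  (+1)
Total edit operations: 3
Edit distance = 3


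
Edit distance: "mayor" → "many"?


Word 1: "mayor" (length 5)
Word 2: "many" (length 4)
One optimal edit sequence (insert/delete/substitute each cost 1):
  1. keep 'm'
  2. keep 'a'
  3. delete 'y'  (+1)
  4. substitute 'o' -> 'n'  (+1)
  5. substitute 'r' -> 'y'  (+1)
Total edit operations: 3
Edit distance = 3


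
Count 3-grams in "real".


Word: "real" (length 4)
Number of 3-grams = length - 3 + 1 = 4 - 3 + 1
= 2


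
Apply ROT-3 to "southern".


Word: "southern"
Shift: 3
Each letter → (letter + shift) mod 26:
  's' (18) + 3 = 21 → 'v'
  'o' (14) + 3 = 17 → 'r'
  'u' (20) + 3 = 23 → 'x'
  't' (19) + 3 = 22 → 'w'
  'h' (7) + 3 = 10 → 'k'
  'e' (4) + 3 = 7 → 'h'
  'r' (17) + 3 = 20 → 'u'
  'n' (13) + 3 = 16 → 'q'
Result = "vrxwkhuq"


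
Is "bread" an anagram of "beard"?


Word 1: "beard" → sorted: abder
Word 2: "bread" → sorted: abder
Same letters? abder == abder
Anagram = Yes


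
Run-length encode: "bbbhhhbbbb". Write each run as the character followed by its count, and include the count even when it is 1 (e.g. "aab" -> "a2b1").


String: "bbbhhhbbbb"
Scanning for consecutive runs:
  'b' x 3
  'h' x 3
  'b' x 4
RLE = "b3h3b4"


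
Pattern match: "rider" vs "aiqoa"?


Pattern of "rider": [0, 1, 2, 3, 0]
Pattern of "aiqoa": [0, 1, 2, 3, 0]
Patterns match
Same pattern = Yes


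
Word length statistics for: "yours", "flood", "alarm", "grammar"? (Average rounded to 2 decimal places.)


Lengths: "yours"=5, "flood"=5, "alarm"=5, "grammar"=7
Sum = 22, Count = 4
Average = 22/4 = 5.50
= avg=5.50, min=5, max=7


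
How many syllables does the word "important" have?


Word: "important"
Syllable breakdown: im-por-tant
Counting: 3 parts
= 3 syllables


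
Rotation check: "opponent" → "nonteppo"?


Word: "opponent", Candidate: "nonteppo"
Method: check if candidate is substring of word+word
"opponentopponent" contains "nonteppo"? No
Is rotation = No


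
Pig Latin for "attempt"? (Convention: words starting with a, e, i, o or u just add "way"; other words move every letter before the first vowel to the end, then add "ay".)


Word: "attempt"
Starts with vowel → add 'way'
Pig Latin = "attemptway"


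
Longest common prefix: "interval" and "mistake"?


Word 1: "interval"
Word 2: "mistake"
Comparing from start:
  Pos 0: 'i' != 'm' (stop)
LCP = "" (length 0)


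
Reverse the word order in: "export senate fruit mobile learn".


Original: "export senate fruit mobile learn"
Words (1..n): export | senate | fruit | mobile | learn
Reversed (n..1): learn | mobile | fruit | senate | export
Result = "learn mobile fruit senate export"


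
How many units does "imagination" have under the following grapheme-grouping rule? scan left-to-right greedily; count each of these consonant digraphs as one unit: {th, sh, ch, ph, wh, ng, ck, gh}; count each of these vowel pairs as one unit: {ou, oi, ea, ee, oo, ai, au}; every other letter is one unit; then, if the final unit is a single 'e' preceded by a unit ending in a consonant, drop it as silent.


Word: "imagination" (11 letters)
Left-to-right scan:
  1. 'i' (letter)
  2. 'm' (letter)
  3. 'a' (letter)
  4. 'g' (letter)
  5. 'i' (letter)
  6. 'n' (letter)
  7. 'a' (letter)
  8. 't' (letter)
  9. 'i' (letter)
  10. 'o' (letter)
  11. 'n' (letter)
Units from scan: 11
Sound units = 11 units


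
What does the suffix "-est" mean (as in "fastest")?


Suffix: -est
Example: fastest = fast + -est
Meaning = most


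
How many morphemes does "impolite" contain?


Word: "impolite"
Morphemes: im- + polite
Each morpheme carries meaning
= 2 morphemes


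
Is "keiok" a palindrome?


Word: "keiok"
Reversed: "koiek"
Forward == Backward? keiok != koiek
Palindrome = No


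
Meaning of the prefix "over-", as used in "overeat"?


Prefix: over-
Example: overeat = over- + eat
Meaning = excessive


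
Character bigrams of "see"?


Word: "see" (length 3)
Number of bigrams = 3 - 2 + 1 = 2
  Position 0: "se"
  Position 1: "ee"
Bigrams = "se", "ee"


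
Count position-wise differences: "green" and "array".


Comparing character by character (same length = 5):
  Pos 0: 'g' vs 'a' !=
  Pos 1: 'r' vs 'r' =
  Pos 2: 'e' vs 'r' !=
  Pos 3: 'e' vs 'a' !=
  Pos 4: 'n' vs 'y' !=
Hamming distance = 4


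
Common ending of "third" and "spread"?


Word 1: "third"
Word 2: "spread"
Comparing from end:
  Pos -1: 'd' == 'd'
  Pos -2: 'r' != 'a' (stop)
LCS = "d" (length 1)


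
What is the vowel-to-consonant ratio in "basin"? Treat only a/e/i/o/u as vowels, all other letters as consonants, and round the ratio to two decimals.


Word: "basin"
Vowels (a,e,i,o,u): 2
Consonants: 3
Ratio = 2/3
= 0.67


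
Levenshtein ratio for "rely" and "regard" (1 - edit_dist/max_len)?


Word 1: "rely" (length 4)
Word 2: "regard" (length 6)
One optimal edit sequence:
  1. keep 'r'
  2. keep 'e'
  3. insert 'g'  (+1)
  4. insert 'a'  (+1)
  5. substitute 'l' -> 'r'  (+1)
  6. substitute 'y' -> 'd'  (+1)
Edit distance = 4
Max length = max(4, 6) = 6
Similarity = 1 - 4/6
= 0.3333


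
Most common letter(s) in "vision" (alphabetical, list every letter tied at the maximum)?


Word: "vision"
Letter counts:
  'i': 2
  'n': 1
  'o': 1
  's': 1
  'v': 1
Maximum count = 2
Most frequent = 'i' (2 times each)


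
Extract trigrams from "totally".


Word: "totally" (length 7)
Number of trigrams = 7 - 3 + 1 = 5
  Position 0: "tot"
  Position 1: "ota"
  Position 2: "tal"
  Position 3: "all"
  Position 4: "lly"
Trigrams = "tot", "ota", "tal", "all", "lly"


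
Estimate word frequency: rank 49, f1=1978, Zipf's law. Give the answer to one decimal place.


Zipf's law: f(r) = f(1) / r
f(1) = 1978
f(49) = 1978 / 49
= 40.4 occurrences


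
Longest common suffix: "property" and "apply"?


Word 1: "property"
Word 2: "apply"
Comparing from end:
  Pos -1: 'y' == 'y'
  Pos -2: 't' != 'l' (stop)
LCS = "y" (length 1)


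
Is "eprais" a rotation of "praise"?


Word: "praise", Candidate: "eprais"
Method: check if candidate is substring of word+word
"praisepraise" contains "eprais"? Yes
Is rotation = Yes


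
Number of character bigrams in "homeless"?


Word: "homeless" (length 8)
Number of 2-grams = length - 2 + 1 = 8 - 2 + 1
= 7


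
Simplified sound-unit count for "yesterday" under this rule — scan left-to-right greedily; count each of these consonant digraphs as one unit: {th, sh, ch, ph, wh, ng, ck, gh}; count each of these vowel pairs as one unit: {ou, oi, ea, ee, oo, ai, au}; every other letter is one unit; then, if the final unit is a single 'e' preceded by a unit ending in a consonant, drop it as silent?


Word: "yesterday" (9 letters)
Left-to-right scan:
  (1) 'y' (letter)
  (2) 'e' (letter)
  (3) 's' (letter)
  (4) 't' (letter)
  (5) 'e' (letter)
  (6) 'r' (letter)
  (7) 'd' (letter)
  (8) 'a' (letter)
  (9) 'y' (letter)
Units from scan: 9
Sound units = 9 units


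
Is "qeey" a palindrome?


Word: "qeey"
Reversed: "yeeq"
Forward == Backward? qeey != yeeq
Palindrome = No


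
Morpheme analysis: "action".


Word: "action"
Morphemes: act / -ion
Each morpheme carries meaning
= 2 morphemes


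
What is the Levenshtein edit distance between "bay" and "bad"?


Word 1: "bay" (length 3)
Word 2: "bad" (length 3)
One optimal edit sequence (insert/delete/substitute each cost 1):
  1. keep 'b'
  2. keep 'a'
  3. substitute 'y' -> 'd'  (+1)
Total edit operations: 1
Edit distance = 1


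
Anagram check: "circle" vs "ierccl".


Word 1: "circle" → sorted: cceilr
Word 2: "ierccl" → sorted: cceilr
Same letters? cceilr == cceilr
Anagram = Yes


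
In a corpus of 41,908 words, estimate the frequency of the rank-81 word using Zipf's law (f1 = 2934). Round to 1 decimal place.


Zipf's law: f(r) = f(1) / r
f(1) = 2934
f(81) = 2934 / 81
= 36.2 occurrences


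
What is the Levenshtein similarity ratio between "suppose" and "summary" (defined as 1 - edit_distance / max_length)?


Word 1: "suppose" (length 7)
Word 2: "summary" (length 7)
One optimal edit sequence:
  1. keep 's'
  2. keep 'u'
  3. substitute 'p' -> 'm'  (+1)
  4. substitute 'p' -> 'm'  (+1)
  5. substitute 'o' -> 'a'  (+1)
  6. substitute 's' -> 'r'  (+1)
  7. substitute 'e' -> 'y'  (+1)
Edit distance = 5
Max length = max(7, 7) = 7
Similarity = 1 - 5/7
= 0.2857


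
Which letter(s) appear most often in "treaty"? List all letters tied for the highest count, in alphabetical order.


Word: "treaty"
Letter counts:
  'a': 1
  'e': 1
  'r': 1
  't': 2
  'y': 1
Maximum count = 2
Most frequent = 't' (2 times each)


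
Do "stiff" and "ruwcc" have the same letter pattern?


Pattern of "stiff": [0, 1, 2, 3, 3]
Pattern of "ruwcc": [0, 1, 2, 3, 3]
Patterns match
Same pattern = Yes


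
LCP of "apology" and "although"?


Word 1: "apology"
Word 2: "although"
Comparing from start:
  Pos 0: 'a' == 'a'
  Pos 1: 'p' != 'l' (stop)
LCP = "a" (length 1)


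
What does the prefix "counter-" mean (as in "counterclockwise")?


Prefix: counter-
As in: counterclockwise -> counter- + clockwise
Meaning = against / opposite


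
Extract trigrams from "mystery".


Word: "mystery" (length 7)
Number of trigrams = 7 - 3 + 1 = 5
  Position 0: "mys"
  Position 1: "yst"
  Position 2: "ste"
  Position 3: "ter"
  Position 4: "ery"
Trigrams = "mys", "yst", "ste", "ter", "ery"


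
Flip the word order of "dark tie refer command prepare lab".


Original: "dark tie refer command prepare lab"
Words (1..n): dark | tie | refer | command | prepare | lab
Reversed (n..1): lab | prepare | command | refer | tie | dark
Result = "lab prepare command refer tie dark"


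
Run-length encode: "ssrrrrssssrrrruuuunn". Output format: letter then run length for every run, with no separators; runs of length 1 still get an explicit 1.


String: "ssrrrrssssrrrruuuunn"
Scanning for consecutive runs:
  's' x 2
  'r' x 4
  's' x 4
  'r' x 4
  'u' x 4
  'n' x 2
RLE = "s2r4s4r4u4n2"


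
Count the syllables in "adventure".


Word: "adventure"
Syllable breakdown: ad · ven · ture
Counting: 3 parts
= 3 syllables


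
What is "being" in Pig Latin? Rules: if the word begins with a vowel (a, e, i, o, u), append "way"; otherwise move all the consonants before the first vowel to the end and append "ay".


Word: "being"
Starts with consonant(s) → move to end, add 'ay'
Consonant cluster: "b"
Pig Latin = "eingbay"


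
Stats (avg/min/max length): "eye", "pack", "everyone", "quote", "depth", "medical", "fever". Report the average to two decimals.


Lengths: "eye"=3, "pack"=4, "everyone"=8, "quote"=5, "depth"=5, "medical"=7, "fever"=5
Sum = 37, Count = 7
Average = 37/7 = 5.29
= avg=5.29, min=3, max=8


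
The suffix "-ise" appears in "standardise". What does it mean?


Suffix: -ise
Example: standardise (standard + -ise)
Meaning = to make


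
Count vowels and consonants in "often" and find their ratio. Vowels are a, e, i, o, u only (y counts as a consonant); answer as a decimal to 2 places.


Word: "often"
Vowels (a,e,i,o,u): 2
Consonants: 3
Ratio = 2/3
= 0.67


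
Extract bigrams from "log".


Word: "log" (length 3)
Number of bigrams = 3 - 2 + 1 = 2
  Position 0: "lo"
  Position 1: "og"
Bigrams = "lo", "og"


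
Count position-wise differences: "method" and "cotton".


Comparing character by character (same length = 6):
  Pos 0: 'm' vs 'c' !=
  Pos 1: 'e' vs 'o' !=
  Pos 2: 't' vs 't' =
  Pos 3: 'h' vs 't' !=
  Pos 4: 'o' vs 'o' =
  Pos 5: 'd' vs 'n' !=
Hamming distance = 4


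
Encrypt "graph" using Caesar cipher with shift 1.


Word: "graph"
Shift: 1
Each letter → (letter + shift) mod 26:
  'g' (6) + 1 = 7 → 'h'
  'r' (17) + 1 = 18 → 's'
  'a' (0) + 1 = 1 → 'b'
  'p' (15) + 1 = 16 → 'q'
  'h' (7) + 1 = 8 → 'i'
Result = "hsbqi"


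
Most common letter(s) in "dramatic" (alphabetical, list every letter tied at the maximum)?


Word: "dramatic"
Letter counts:
  'a': 2
  'c': 1
  'd': 1
  'i': 1
  'm': 1
  'r': 1
  't': 1
Maximum count = 2
Most frequent = 'a' (2 times each)


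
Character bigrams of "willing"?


Word: "willing" (length 7)
Number of bigrams = 7 - 2 + 1 = 6
  Position 0: "wi"
  Position 1: "il"
  Position 2: "ll"
  Position 3: "li"
  Position 4: "in"
  Position 5: "ng"
Bigrams = "wi", "il", "ll", "li", "in", "ng"


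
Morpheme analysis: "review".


Word: "review"
Morphemes: re- + view
Each morpheme carries meaning
= 2 morphemes


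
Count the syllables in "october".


Word: "october"
Syllable breakdown: oc · to · ber
Counting: 3 parts
= 3 syllables


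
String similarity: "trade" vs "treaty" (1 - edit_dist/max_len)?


Word 1: "trade" (length 5)
Word 2: "treaty" (length 6)
One optimal edit sequence:
  1. keep 't'
  2. keep 'r'
  3. insert 'e'  (+1)
  4. keep 'a'
  5. substitute 'd' -> 't'  (+1)
  6. substitute 'e' -> 'y'  (+1)
Edit distance = 3
Max length = max(5, 6) = 6
Similarity = 1 - 3/6
= 0.5000


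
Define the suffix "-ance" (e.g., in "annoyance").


Suffix: -ance
As in: annoyance -> annoy + -ance
Meaning = state of


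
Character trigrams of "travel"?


Word: "travel" (length 6)
Number of trigrams = 6 - 3 + 1 = 4
  Position 0: "tra"
  Position 1: "rav"
  Position 2: "ave"
  Position 3: "vel"
Trigrams = "tra", "rav", "ave", "vel"


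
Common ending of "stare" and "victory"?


Word 1: "stare"
Word 2: "victory"
Comparing from end:
  Pos -1: 'e' != 'y' (stop)
LCS = "" (length 0)


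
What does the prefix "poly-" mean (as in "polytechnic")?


Prefix: poly-
Example: polytechnic = poly- + technic
Meaning = many


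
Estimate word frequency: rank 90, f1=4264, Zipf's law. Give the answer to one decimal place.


Zipf's law: f(r) = f(1) / r
f(1) = 4264
f(90) = 4264 / 90
= 47.4 occurrences


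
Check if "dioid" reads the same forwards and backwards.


Word: "dioid"
Reversed: "dioid"
Forward == Backward? dioid == dioid
Palindrome = Yes


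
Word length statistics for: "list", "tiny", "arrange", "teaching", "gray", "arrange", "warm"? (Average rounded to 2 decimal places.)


Lengths: "list"=4, "tiny"=4, "arrange"=7, "teaching"=8, "gray"=4, "arrange"=7, "warm"=4
Sum = 38, Count = 7
Average = 38/7 = 5.43
= avg=5.43, min=4, max=8


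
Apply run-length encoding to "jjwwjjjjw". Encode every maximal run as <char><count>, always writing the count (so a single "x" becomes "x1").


String: "jjwwjjjjw"
Scanning for consecutive runs:
  'j' x 2
  'w' x 2
  'j' x 4
  'w' x 1
RLE = "j2w2j4w1"


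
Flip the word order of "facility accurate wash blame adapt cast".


Original: "facility accurate wash blame adapt cast"
Words (1..n): facility | accurate | wash | blame | adapt | cast
Reversed (n..1): cast | adapt | blame | wash | accurate | facility
Result = "cast adapt blame wash accurate facility"


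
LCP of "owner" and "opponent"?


Word 1: "owner"
Word 2: "opponent"
Comparing from start:
  Pos 0: 'o' == 'o'
  Pos 1: 'w' != 'p' (stop)
LCP = "o" (length 1)


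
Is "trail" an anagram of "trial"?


Word 1: "trial" → sorted: ailrt
Word 2: "trail" → sorted: ailrt
Same letters? ailrt == ailrt
Anagram = Yes


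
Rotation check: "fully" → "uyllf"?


Word: "fully", Candidate: "uyllf"
Method: check if candidate is substring of word+word
"fullyfully" contains "uyllf"? No
Is rotation = No


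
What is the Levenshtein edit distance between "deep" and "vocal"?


Word 1: "deep" (length 4)
Word 2: "vocal" (length 5)
One optimal edit sequence (insert/delete/substitute each cost 1):
  1. insert 'v'  (+1)
  2. substitute 'd' -> 'o'  (+1)
  3. substitute 'e' -> 'c'  (+1)
  4. substitute 'e' -> 'a'  (+1)
  5. substitute 'p' -> 'l'  (+1)
Total edit operations: 5
Edit distance = 5


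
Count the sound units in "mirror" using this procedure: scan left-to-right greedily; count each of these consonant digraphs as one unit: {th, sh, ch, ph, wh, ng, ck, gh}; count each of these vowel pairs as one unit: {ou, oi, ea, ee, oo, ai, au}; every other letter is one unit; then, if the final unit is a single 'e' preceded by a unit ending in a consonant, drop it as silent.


Word: "mirror" (6 letters)
Left-to-right scan:
  1. 'm' (letter)
  2. 'i' (letter)
  3. 'r' (letter)
  4. 'r' (letter)
  5. 'o' (letter)
  6. 'r' (letter)
Units from scan: 6
Sound units = 6 units


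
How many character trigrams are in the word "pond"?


Word: "pond" (length 4)
Number of 3-grams = length - 3 + 1 = 4 - 3 + 1
= 2


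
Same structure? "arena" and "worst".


Pattern of "arena": [0, 1, 2, 3, 0]
Pattern of "worst": [0, 1, 2, 3, 4]
Patterns do not match
Same pattern = No


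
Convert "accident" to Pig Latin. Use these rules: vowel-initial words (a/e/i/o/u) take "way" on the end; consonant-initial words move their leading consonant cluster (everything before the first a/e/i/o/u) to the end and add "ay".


Word: "accident"
Starts with vowel → add 'way'
Pig Latin = "accidentway"


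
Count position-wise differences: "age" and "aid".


Comparing character by character (same length = 3):
  Pos 0: 'a' vs 'a' =
  Pos 1: 'g' vs 'i' !=
  Pos 2: 'e' vs 'd' !=
Hamming distance = 2


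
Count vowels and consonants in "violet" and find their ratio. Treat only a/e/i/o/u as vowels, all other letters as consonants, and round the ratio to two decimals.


Word: "violet"
Vowels (a,e,i,o,u): 3
Consonants: 3
Ratio = 3/3
= 1.00


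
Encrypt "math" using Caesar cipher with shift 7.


Word: "math"
Shift: 7
Each letter → (letter + shift) mod 26:
  'm' (12) + 7 = 19 → 't'
  'a' (0) + 7 = 7 → 'h'
  't' (19) + 7 = 0 → 'a'
  'h' (7) + 7 = 14 → 'o'
Result = "thao"


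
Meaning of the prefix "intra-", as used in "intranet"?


Prefix: intra-
Example: intranet = intra- + net
Meaning = within


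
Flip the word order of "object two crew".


Original: "object two crew"
Words (1..n): object | two | crew
Reversed (n..1): crew | two | object
Result = "crew two object"


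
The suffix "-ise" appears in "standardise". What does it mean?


Suffix: -ise
As in: standardise -> standard + -ise
Meaning = to make


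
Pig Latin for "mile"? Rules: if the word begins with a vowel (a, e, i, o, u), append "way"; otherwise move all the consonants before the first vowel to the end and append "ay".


Word: "mile"
Starts with consonant(s) → move to end, add 'ay'
Consonant cluster: "m"
Pig Latin = "ilemay"


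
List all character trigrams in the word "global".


Word: "global" (length 6)
Number of trigrams = 6 - 3 + 1 = 4
  Position 0: "glo"
  Position 1: "lob"
  Position 2: "oba"
  Position 3: "bal"
Trigrams = "glo", "lob", "oba", "bal"


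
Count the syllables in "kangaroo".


Word: "kangaroo"
Syllable breakdown: kan-ga-roo
Counting: 3 parts
= 3 syllables


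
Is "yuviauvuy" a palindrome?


Word: "yuviauvuy"
Reversed: "yuvuaivuy"
Forward == Backward? yuviauvuy != yuvuaivuy
Palindrome = No


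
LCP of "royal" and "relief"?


Word 1: "royal"
Word 2: "relief"
Comparing from start:
  Pos 0: 'r' == 'r'
  Pos 1: 'o' != 'e' (stop)
LCP = "r" (length 1)


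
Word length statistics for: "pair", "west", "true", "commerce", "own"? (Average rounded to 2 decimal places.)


Lengths: "pair"=4, "west"=4, "true"=4, "commerce"=8, "own"=3
Sum = 23, Count = 5
Average = 23/5 = 4.60
= avg=4.60, min=3, max=8


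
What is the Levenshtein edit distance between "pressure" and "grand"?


Word 1: "pressure" (length 8)
Word 2: "grand" (length 5)
One optimal edit sequence (insert/delete/substitute each cost 1):
  1. substitute 'p' -> 'g'  (+1)
  2. keep 'r'
  3. delete 'e'  (+1)
  4. delete 's'  (+1)
  5. delete 's'  (+1)
  6. substitute 'u' -> 'a'  (+1)
  7. substitute 'r' -> 'n'  (+1)
  8. substitute 'e' -> 'd'  (+1)
Total edit operations: 7
Edit distance = 7


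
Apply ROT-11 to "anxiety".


Word: "anxiety"
Shift: 11
Each letter → (letter + shift) mod 26:
  'a' (0) + 11 = 11 → 'l'
  'n' (13) + 11 = 24 → 'y'
  'x' (23) + 11 = 8 → 'i'
  'i' (8) + 11 = 19 → 't'
  'e' (4) + 11 = 15 → 'p'
  't' (19) + 11 = 4 → 'e'
  'y' (24) + 11 = 9 → 'j'
Result = "lyitpej"


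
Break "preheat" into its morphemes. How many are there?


Word: "preheat"
Morphemes: pre- | heat
Each morpheme carries meaning
= 2 morphemes


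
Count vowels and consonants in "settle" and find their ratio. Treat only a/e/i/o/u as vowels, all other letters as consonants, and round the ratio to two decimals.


Word: "settle"
Vowels (a,e,i,o,u): 2
Consonants: 4
Ratio = 2/4
= 0.50


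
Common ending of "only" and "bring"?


Word 1: "only"
Word 2: "bring"
Comparing from end:
  Pos -1: 'y' != 'g' (stop)
LCS = "" (length 0)


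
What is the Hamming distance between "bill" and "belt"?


Comparing character by character (same length = 4):
  Pos 0: 'b' vs 'b' =
  Pos 1: 'i' vs 'e' !=
  Pos 2: 'l' vs 'l' =
  Pos 3: 'l' vs 't' !=
Hamming distance = 2


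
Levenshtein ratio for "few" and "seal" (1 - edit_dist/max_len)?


Word 1: "few" (length 3)
Word 2: "seal" (length 4)
One optimal edit sequence:
  1. substitute 'f' -> 's'  (+1)
  2. keep 'e'
  3. insert 'a'  (+1)
  4. substitute 'w' -> 'l'  (+1)
Edit distance = 3
Max length = max(3, 4) = 4
Similarity = 1 - 3/4
= 0.2500


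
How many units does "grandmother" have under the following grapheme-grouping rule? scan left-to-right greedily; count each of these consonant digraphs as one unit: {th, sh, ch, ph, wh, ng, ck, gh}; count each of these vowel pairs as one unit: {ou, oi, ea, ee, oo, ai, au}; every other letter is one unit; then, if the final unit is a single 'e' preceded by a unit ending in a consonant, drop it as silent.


Word: "grandmother" (11 letters)
Left-to-right scan:
  (1) 'g' (letter)
  (2) 'r' (letter)
  (3) 'a' (letter)
  (4) 'n' (letter)
  (5) 'd' (letter)
  (6) 'm' (letter)
  (7) 'o' (letter)
  (8) 'th' (digraph)
  (9) 'e' (letter)
  (10) 'r' (letter)
Units from scan: 10
Sound units = 10 units


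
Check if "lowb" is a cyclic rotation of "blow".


Word: "blow", Candidate: "lowb"
Method: check if candidate is substring of word+word
"blowblow" contains "lowb"? Yes
Is rotation = Yes


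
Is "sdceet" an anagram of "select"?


Word 1: "select" → sorted: ceelst
Word 2: "sdceet" → sorted: cdeest
Same letters? ceelst != cdeest
Anagram = No


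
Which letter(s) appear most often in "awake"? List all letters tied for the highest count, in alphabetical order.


Word: "awake"
Letter counts:
  'a': 2
  'e': 1
  'k': 1
  'w': 1
Maximum count = 2
Most frequent = 'a' (2 times each)


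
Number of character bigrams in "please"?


Word: "please" (length 6)
Number of 2-grams = length - 2 + 1 = 6 - 2 + 1
= 5


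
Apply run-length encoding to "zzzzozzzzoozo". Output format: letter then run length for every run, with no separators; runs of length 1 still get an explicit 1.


String: "zzzzozzzzoozo"
Scanning for consecutive runs:
  'z' x 4
  'o' x 1
  'z' x 4
  'o' x 2
  'z' x 1
  'o' x 1
RLE = "z4o1z4o2z1o1"


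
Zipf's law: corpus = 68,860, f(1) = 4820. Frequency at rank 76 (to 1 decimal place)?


Zipf's law: f(r) = f(1) / r
f(1) = 4820
f(76) = 4820 / 76
= 63.4 occurrences


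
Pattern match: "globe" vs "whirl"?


Pattern of "globe": [0, 1, 2, 3, 4]
Pattern of "whirl": [0, 1, 2, 3, 4]
Patterns match
Same pattern = Yes


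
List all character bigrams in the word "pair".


Word: "pair" (length 4)
Number of bigrams = 4 - 2 + 1 = 3
  Position 0: "pa"
  Position 1: "ai"
  Position 2: "ir"
Bigrams = "pa", "ai", "ir"


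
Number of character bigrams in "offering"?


Word: "offering" (length 8)
Number of 2-grams = length - 2 + 1 = 8 - 2 + 1
= 7


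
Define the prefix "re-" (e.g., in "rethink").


Prefix: re-
As in: rethink -> re- + think
Meaning = again


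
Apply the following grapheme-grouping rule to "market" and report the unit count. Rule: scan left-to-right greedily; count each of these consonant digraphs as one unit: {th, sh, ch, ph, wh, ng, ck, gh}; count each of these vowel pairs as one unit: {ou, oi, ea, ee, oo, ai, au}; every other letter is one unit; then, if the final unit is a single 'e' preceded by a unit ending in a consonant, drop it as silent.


Word: "market" (6 letters)
Left-to-right scan:
  1. 'm' (letter)
  2. 'a' (letter)
  3. 'r' (letter)
  4. 'k' (letter)
  5. 'e' (letter)
  6. 't' (letter)
Units from scan: 6
Sound units = 6 units


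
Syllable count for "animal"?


Word: "animal"
Syllable breakdown: an · i · mal
Counting: 3 parts
= 3 syllables


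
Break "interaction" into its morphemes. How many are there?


Word: "interaction"
Morphemes: inter- | act | -ion
Each morpheme carries meaning
= 3 morphemes


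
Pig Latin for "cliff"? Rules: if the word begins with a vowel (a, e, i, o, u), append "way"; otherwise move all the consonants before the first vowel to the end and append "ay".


Word: "cliff"
Starts with consonant(s) → move to end, add 'ay'
Consonant cluster: "cl"
Pig Latin = "iffclay"


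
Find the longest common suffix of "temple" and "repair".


Word 1: "temple"
Word 2: "repair"
Comparing from end:
  Pos -1: 'e' != 'r' (stop)
LCS = "" (length 0)


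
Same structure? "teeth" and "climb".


Pattern of "teeth": [0, 1, 1, 0, 2]
Pattern of "climb": [0, 1, 2, 3, 4]
Patterns do not match
Same pattern = No


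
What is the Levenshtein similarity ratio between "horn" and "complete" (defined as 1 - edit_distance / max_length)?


Word 1: "horn" (length 4)
Word 2: "complete" (length 8)
One optimal edit sequence:
  1. substitute 'h' -> 'c'  (+1)
  2. keep 'o'
  3. insert 'm'  (+1)
  4. insert 'p'  (+1)
  5. insert 'l'  (+1)
  6. insert 'e'  (+1)
  7. substitute 'r' -> 't'  (+1)
  8. substitute 'n' -> 'e'  (+1)
Edit distance = 7
Max length = max(4, 8) = 8
Similarity = 1 - 7/8
= 0.1250


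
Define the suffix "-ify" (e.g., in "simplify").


Suffix: -ify
As in: simplify -> simple + -ify, with a spelling change
Meaning = to make


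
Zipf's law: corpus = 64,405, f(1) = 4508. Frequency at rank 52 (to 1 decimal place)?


Zipf's law: f(r) = f(1) / r
f(1) = 4508
f(52) = 4508 / 52
= 86.7 occurrences


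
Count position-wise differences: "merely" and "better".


Comparing character by character (same length = 6):
  Pos 0: 'm' vs 'b' !=
  Pos 1: 'e' vs 'e' =
  Pos 2: 'r' vs 't' !=
  Pos 3: 'e' vs 't' !=
  Pos 4: 'l' vs 'e' !=
  Pos 5: 'y' vs 'r' !=
Hamming distance = 5


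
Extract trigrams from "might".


Word: "might" (length 5)
Number of trigrams = 5 - 3 + 1 = 3
  Position 0: "mig"
  Position 1: "igh"
  Position 2: "ght"
Trigrams = "mig", "igh", "ght"


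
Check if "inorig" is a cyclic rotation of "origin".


Word: "origin", Candidate: "inorig"
Method: check if candidate is substring of word+word
"originorigin" contains "inorig"? Yes
Is rotation = Yes


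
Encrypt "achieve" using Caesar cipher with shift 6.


Word: "achieve"
Shift: 6
Each letter → (letter + shift) mod 26:
  'a' (0) + 6 = 6 → 'g'
  'c' (2) + 6 = 8 → 'i'
  'h' (7) + 6 = 13 → 'n'
  'i' (8) + 6 = 14 → 'o'
  'e' (4) + 6 = 10 → 'k'
  'v' (21) + 6 = 1 → 'b'
  'e' (4) + 6 = 10 → 'k'
Result = "ginokbk"


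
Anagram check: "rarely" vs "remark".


Word 1: "rarely" → sorted: aelrry
Word 2: "remark" → sorted: aekmrr
Same letters? aelrry != aekmrr
Anagram = No


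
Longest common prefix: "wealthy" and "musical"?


Word 1: "wealthy"
Word 2: "musical"
Comparing from start:
  Pos 0: 'w' != 'm' (stop)
LCP = "" (length 0)


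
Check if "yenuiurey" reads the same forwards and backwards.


Word: "yenuiurey"
Reversed: "yeruiuney"
Forward == Backward? yenuiurey != yeruiuney
Palindrome = No


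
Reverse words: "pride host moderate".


Original: "pride host moderate"
Words (1..n): pride | host | moderate
Reversed (n..1): moderate | host | pride
Result = "moderate host pride"


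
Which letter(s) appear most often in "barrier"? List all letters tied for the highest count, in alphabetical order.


Word: "barrier"
Letter counts:
  'a': 1
  'b': 1
  'e': 1
  'i': 1
  'r': 3
Maximum count = 3
Most frequent = 'r' (3 times each)


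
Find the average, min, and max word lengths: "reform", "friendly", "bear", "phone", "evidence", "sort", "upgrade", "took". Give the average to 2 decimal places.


Lengths: "reform"=6, "friendly"=8, "bear"=4, "phone"=5, "evidence"=8, "sort"=4, "upgrade"=7, "took"=4
Sum = 46, Count = 8
Average = 46/8 = 5.75
= avg=5.75, min=4, max=8


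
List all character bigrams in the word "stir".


Word: "stir" (length 4)
Number of bigrams = 4 - 2 + 1 = 3
  Position 0: "st"
  Position 1: "ti"
  Position 2: "ir"
Bigrams = "st", "ti", "ir"


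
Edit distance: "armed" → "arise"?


Word 1: "armed" (length 5)
Word 2: "arise" (length 5)
One optimal edit sequence (insert/delete/substitute each cost 1):
  1. keep 'a'
  2. keep 'r'
  3. substitute 'm' -> 'i'  (+1)
  4. substitute 'e' -> 's'  (+1)
  5. substitute 'd' -> 'e'  (+1)
Total edit operations: 3
Edit distance = 3


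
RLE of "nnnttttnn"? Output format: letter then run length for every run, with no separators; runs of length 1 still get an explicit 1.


String: "nnnttttnn"
Scanning for consecutive runs:
  'n' x 3
  't' x 4
  'n' x 2
RLE = "n3t4n2"


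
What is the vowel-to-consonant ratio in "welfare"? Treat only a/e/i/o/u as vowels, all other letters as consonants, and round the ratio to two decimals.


Word: "welfare"
Vowels (a,e,i,o,u): 3
Consonants: 4
Ratio = 3/4
= 0.75


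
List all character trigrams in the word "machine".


Word: "machine" (length 7)
Number of trigrams = 7 - 3 + 1 = 5
  Position 0: "mac"
  Position 1: "ach"
  Position 2: "chi"
  Position 3: "hin"
  Position 4: "ine"
Trigrams = "mac", "ach", "chi", "hin", "ine"


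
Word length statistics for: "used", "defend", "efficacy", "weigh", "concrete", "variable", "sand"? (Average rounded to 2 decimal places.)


Lengths: "used"=4, "defend"=6, "efficacy"=8, "weigh"=5, "concrete"=8, "variable"=8, "sand"=4
Sum = 43, Count = 7
Average = 43/7 = 6.14
= avg=6.14, min=4, max=8


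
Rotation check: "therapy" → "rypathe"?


Word: "therapy", Candidate: "rypathe"
Method: check if candidate is substring of word+word
"therapytherapy" contains "rypathe"? No
Is rotation = No


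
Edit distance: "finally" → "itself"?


Word 1: "finally" (length 7)
Word 2: "itself" (length 6)
One optimal edit sequence (insert/delete/substitute each cost 1):
  1. delete 'f'  (+1)
  2. keep 'i'
  3. substitute 'n' -> 't'  (+1)
  4. substitute 'a' -> 's'  (+1)
  5. substitute 'l' -> 'e'  (+1)
  6. keep 'l'
  7. substitute 'y' -> 'f'  (+1)
Total edit operations: 5
Edit distance = 5


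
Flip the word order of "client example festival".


Original: "client example festival"
Words (1..n): client | example | festival
Reversed (n..1): festival | example | client
Result = "festival example client"


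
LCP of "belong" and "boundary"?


Word 1: "belong"
Word 2: "boundary"
Comparing from start:
  Pos 0: 'b' == 'b'
  Pos 1: 'e' != 'o' (stop)
LCP = "b" (length 1)


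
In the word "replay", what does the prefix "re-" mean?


Prefix: re-
As in: replay -> re- + play
Meaning = again


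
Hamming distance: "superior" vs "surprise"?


Comparing character by character (same length = 8):
  Pos 0: 's' vs 's' =
  Pos 1: 'u' vs 'u' =
  Pos 2: 'p' vs 'r' !=
  Pos 3: 'e' vs 'p' !=
  Pos 4: 'r' vs 'r' =
  Pos 5: 'i' vs 'i' =
  Pos 6: 'o' vs 's' !=
  Pos 7: 'r' vs 'e' !=
Hamming distance = 4


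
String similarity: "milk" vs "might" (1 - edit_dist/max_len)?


Word 1: "milk" (length 4)
Word 2: "might" (length 5)
One optimal edit sequence:
  1. keep 'm'
  2. keep 'i'
  3. insert 'g'  (+1)
  4. substitute 'l' -> 'h'  (+1)
  5. substitute 'k' -> 't'  (+1)
Edit distance = 3
Max length = max(4, 5) = 5
Similarity = 1 - 3/5
= 0.4000


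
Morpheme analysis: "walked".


Word: "walked"
Morphemes: walk / -ed
Each morpheme carries meaning
= 2 morphemes


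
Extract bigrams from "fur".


Word: "fur" (length 3)
Number of bigrams = 3 - 2 + 1 = 2
  Position 0: "fu"
  Position 1: "ur"
Bigrams = "fu", "ur"


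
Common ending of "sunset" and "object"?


Word 1: "sunset"
Word 2: "object"
Comparing from end:
  Pos -1: 't' == 't'
  Pos -2: 'e' != 'c' (stop)
LCS = "t" (length 1)


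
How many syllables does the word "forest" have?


Word: "forest"
Syllable breakdown: for / est
Counting: 2 parts
= 2 syllables


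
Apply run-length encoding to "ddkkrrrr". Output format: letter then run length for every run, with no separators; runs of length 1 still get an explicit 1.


String: "ddkkrrrr"
Scanning for consecutive runs:
  'd' x 2
  'k' x 2
  'r' x 4
RLE = "d2k2r4"


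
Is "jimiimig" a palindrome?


Word: "jimiimig"
Reversed: "gimiimij"
Forward == Backward? jimiimig != gimiimij
Palindrome = No


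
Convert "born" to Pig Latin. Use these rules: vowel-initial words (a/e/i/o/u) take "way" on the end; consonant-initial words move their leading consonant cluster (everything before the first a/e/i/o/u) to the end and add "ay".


Word: "born"
Starts with consonant(s) → move to end, add 'ay'
Consonant cluster: "b"
Pig Latin = "ornbay"


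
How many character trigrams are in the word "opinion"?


Word: "opinion" (length 7)
Number of 3-grams = length - 3 + 1 = 7 - 3 + 1
= 5


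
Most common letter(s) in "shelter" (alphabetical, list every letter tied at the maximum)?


Word: "shelter"
Letter counts:
  'e': 2
  'h': 1
  'l': 1
  'r': 1
  's': 1
  't': 1
Maximum count = 2
Most frequent = 'e' (2 times each)


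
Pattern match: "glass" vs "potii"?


Pattern of "glass": [0, 1, 2, 3, 3]
Pattern of "potii": [0, 1, 2, 3, 3]
Patterns match
Same pattern = Yes


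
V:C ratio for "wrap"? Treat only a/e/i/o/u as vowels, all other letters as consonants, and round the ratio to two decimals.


Word: "wrap"
Vowels (a,e,i,o,u): 1
Consonants: 3
Ratio = 1/3
= 0.33


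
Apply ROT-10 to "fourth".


Word: "fourth"
Shift: 10
Each letter → (letter + shift) mod 26:
  'f' (5) + 10 = 15 → 'p'
  'o' (14) + 10 = 24 → 'y'
  'u' (20) + 10 = 4 → 'e'
  'r' (17) + 10 = 1 → 'b'
  't' (19) + 10 = 3 → 'd'
  'h' (7) + 10 = 17 → 'r'
Result = "pyebdr"


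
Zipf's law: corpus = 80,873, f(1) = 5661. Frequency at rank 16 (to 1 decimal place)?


Zipf's law: f(r) = f(1) / r
f(1) = 5661
f(16) = 5661 / 16
= 353.8 occurrences


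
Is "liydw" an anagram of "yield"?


Word 1: "yield" → sorted: deily
Word 2: "liydw" → sorted: dilwy
Same letters? deily != dilwy
Anagram = No


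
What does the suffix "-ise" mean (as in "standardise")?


Suffix: -ise
Example: standardise (standard + -ise)
Meaning = to make


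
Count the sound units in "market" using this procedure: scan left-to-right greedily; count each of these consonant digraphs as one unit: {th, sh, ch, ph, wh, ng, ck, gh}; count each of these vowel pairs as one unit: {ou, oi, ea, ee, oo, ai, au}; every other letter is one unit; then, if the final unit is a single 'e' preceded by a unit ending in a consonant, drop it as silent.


Word: "market" (6 letters)
Left-to-right scan:
  1. 'm' (letter)
  2. 'a' (letter)
  3. 'r' (letter)
  4. 'k' (letter)
  5. 'e' (letter)
  6. 't' (letter)
Units from scan: 6
Sound units = 6 units
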